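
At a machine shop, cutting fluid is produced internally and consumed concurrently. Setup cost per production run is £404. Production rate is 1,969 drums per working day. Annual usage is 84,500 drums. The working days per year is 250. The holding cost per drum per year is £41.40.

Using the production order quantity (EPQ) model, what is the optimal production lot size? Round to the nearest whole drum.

d = 84,500/250 = 338.0000 drums/day;  effective holding cost H(1 − d/p) = 41.4·(1 − 338.0000/1969) = 34.29325
Q* = √(2DS / H_eff) = √(2·84,500·404 / 34.29325) ≈ 1,411.01

1,411 drums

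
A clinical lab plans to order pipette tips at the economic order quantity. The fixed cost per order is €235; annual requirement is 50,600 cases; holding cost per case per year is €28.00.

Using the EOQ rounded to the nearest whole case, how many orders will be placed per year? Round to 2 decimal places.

EOQ = √(2DS/H) = √(2 × 50,600 × 235 / 28)
    = √(849,357.14) ≈ 921.61 → Q = 922
N = D/Q = 50,600/922 ≈ 54.881 orders/yr

54.88 orders per year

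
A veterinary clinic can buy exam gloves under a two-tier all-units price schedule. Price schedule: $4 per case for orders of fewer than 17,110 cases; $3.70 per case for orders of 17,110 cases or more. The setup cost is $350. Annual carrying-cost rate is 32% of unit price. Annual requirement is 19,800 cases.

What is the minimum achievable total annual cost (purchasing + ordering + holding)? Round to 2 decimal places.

$83,411.98

H₁ = 32%×$4 = $1.2800;  H₂ = 32%×$3.70 = $1.1840
EOQ₁ = √(2×19,800×350/1.2800) = 3,290.61  (< 17,110, feasible at tier 1)
EOQ₂ = √(2×19,800×350/1.1840) = 3,421.42  (< 17,110 → use Q = 17,110 at tier-2 price)
TC(tier 1 (EOQ₁), Q≈3,290.6) = $83,411.98
TC(tier 2, Q≈17,110.0) = $83,794.15
Minimum at tier 1 (EOQ₁): $83,411.98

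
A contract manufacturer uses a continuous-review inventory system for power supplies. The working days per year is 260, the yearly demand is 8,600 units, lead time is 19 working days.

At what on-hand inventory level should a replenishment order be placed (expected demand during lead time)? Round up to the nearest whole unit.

629 units

Daily demand d = 8,600 / 260 = 33.077 units/day
Demand during lead time = 33.077 × 19 = 628.46
Reorder point = 628.46 → round up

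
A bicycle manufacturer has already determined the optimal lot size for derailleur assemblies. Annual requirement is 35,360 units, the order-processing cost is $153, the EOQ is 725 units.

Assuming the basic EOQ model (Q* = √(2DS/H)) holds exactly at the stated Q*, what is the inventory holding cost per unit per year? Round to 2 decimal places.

From Q* = √(2DS/H) ⇒ Q*² = 2DS/H.
H = 2DS / Q² = 2 × 35,360 × 153 / 725² = 20.5853

$20.59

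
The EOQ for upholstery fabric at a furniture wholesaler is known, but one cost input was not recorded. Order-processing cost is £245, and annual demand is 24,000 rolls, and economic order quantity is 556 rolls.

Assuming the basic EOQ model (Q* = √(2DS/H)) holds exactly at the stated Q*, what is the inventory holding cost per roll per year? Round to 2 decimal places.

£38.04

Since Q* = (2DS/H)^½, squaring gives Q*²·H = 2DS.
H = 2DS / Q² = 2 × 24,000 × 245 / 556² = 38.0415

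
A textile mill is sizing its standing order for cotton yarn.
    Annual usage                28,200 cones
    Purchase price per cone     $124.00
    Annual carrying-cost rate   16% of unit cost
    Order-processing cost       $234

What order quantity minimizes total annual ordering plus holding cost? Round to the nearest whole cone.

Carrying cost H = $124 × 16% = $19.8400/cone/yr
Q* = √(2·D·S / H) = √(2·28,200·234 / 19.84) = √665,201.6 ≈ 815.60

816 cones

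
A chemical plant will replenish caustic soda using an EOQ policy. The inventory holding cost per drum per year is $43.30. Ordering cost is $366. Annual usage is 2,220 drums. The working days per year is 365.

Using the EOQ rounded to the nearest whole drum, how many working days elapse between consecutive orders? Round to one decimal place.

Q* = √(2·D·S / H) = √(2·2,220·366 / 43.3) = √37,529.8 ≈ 193.73 → Q = 194 drums
Days between orders = 365 / (D/Q) = 365 / 11.443 ≈ 31.896

31.9 days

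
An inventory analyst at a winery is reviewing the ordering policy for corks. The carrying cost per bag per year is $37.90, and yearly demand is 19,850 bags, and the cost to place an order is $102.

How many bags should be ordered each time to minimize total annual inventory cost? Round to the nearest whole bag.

EOQ = √(2DS/H) = √(2 × 19,850 × 102 / 37.9)
    = √(106,844.33) ≈ 326.87

327 bags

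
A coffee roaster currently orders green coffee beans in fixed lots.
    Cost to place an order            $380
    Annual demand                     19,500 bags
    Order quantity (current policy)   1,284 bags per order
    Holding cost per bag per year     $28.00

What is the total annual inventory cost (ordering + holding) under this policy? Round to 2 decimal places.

Ordering: D/Q × S = 19,500/1,284 × $380 = $5,771.03
Holding:  Q/2 × H = 1,284/2 × $28 = $17,976.00
Total = $5,771.03 + $17,976.00 = $23,747.03

$23,747.03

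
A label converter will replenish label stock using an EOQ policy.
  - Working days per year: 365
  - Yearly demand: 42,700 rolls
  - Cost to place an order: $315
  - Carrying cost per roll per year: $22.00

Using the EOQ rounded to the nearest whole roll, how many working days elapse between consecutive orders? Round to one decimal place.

9.5 days

2DS/H = 2·42,700·315/22 = 1,222,772.73
EOQ = √1,222,772.73 ≈ 1,105.79 → Q = 1,106 rolls
T = Q/D × 365 days = 1,106/42,700 × 365 = 9.454 days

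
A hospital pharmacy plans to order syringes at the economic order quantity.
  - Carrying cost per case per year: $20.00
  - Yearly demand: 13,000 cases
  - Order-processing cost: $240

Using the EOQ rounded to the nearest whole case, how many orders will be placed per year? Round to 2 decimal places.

23.26 orders per year

EOQ = √(2DS/H) = √(2 × 13,000 × 240 / 20)
    = √(312,000.00) ≈ 558.57 → Q = 559
Orders per year = D/Q = 13,000 / 559 = 23.256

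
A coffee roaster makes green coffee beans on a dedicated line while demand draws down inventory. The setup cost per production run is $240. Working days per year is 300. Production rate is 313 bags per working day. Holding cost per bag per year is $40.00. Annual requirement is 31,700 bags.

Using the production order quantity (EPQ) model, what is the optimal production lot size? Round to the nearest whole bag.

758 bags

d = 31,700/300 = 105.6667 bags/day;  effective holding cost H(1 − d/p) = 40·(1 − 105.6667/313) = 26.49627
Q* = √(2DS / H_eff) = √(2·31,700·240 / 26.49627) ≈ 757.81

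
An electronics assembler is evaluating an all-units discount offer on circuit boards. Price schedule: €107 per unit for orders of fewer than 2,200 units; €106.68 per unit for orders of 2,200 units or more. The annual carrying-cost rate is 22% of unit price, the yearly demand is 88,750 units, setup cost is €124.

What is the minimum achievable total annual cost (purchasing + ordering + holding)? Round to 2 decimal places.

H₁ = 22%×€107 = €23.5400;  H₂ = 22%×€106.68 = €23.4696
EOQ₁ = √(2×88,750×124/23.5400) = 966.96  (< 2,200, feasible at tier 1)
EOQ₂ = √(2×88,750×124/23.4696) = 968.41  (< 2,200 → use Q = 2,200 at tier-2 price)
TC(tier 1 (EOQ₁), Q≈967.0) = €9,519,012.15
TC(tier 2, Q≈2,200.0) = €9,498,668.83
Minimum at tier 2: €9,498,668.83

€9,498,668.83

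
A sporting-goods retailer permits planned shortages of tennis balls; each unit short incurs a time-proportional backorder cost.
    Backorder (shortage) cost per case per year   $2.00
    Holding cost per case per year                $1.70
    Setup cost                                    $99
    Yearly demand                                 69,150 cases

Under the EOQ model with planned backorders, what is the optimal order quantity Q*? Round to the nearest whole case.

Q* = √(2DS/H) · √((H + b)/b)
   = √(2 × 69,150 × 99 / 1.7) · √((1.7 + 2) / 2)
   = 2,837.947 × 1.3601 ≈ 3,860.02

3,860 cases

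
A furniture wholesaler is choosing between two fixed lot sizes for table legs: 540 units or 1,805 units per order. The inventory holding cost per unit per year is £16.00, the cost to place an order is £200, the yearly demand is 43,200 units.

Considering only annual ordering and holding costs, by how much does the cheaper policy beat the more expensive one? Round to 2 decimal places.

For each Q, cost = (D/Q)·S + (Q/2)·H.
TC(540) = (43,200/540)×200 + (540/2)×16 = £20,320.00
TC(1,805) = (43,200/1,805)×200 + (1,805/2)×16 = £19,226.70
Lots of 1,805 are cheaper by £1,093.30.

£1,093.30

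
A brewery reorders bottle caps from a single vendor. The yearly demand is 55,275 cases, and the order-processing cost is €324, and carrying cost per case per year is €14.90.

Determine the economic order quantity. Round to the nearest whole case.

1,550 cases

EOQ = √(2DS/H) = √(2 × 55,275 × 324 / 14.9)
    = √(2,403,906.04) ≈ 1,550.45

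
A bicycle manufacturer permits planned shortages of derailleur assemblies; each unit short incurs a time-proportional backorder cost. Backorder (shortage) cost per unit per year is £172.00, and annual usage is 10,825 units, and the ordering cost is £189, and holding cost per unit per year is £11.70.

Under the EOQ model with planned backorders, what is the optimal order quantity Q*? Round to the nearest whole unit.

Basic EOQ = √(2·10,825·189/11.7) = 591.380
Backorder adjustment √((H+b)/b) = √((11.7+172)/172) = 1.0335
Q* = 591.380 × 1.0335 ≈ 611.16

611 units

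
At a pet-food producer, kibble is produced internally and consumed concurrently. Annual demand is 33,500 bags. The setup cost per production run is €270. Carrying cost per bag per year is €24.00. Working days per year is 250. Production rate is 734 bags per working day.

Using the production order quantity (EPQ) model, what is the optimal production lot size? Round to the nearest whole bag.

d = 33,500/250 = 134.0000 bags/day;  effective holding cost H(1 − d/p) = 24·(1 − 134.0000/734) = 19.61853
Q* = √(2DS / H_eff) = √(2·33,500·270 / 19.61853) ≈ 960.25

960 bags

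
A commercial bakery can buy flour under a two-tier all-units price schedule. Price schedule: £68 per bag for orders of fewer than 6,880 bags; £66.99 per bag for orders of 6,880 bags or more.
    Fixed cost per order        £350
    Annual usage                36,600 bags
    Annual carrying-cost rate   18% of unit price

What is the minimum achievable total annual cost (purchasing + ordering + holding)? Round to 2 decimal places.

£2,495,176.13

H₁ = 18%×£68 = £12.2400;  H₂ = 18%×£66.99 = £12.0582
EOQ₁ = √(2×36,600×350/12.2400) = 1,446.77  (< 6,880, feasible at tier 1)
EOQ₂ = √(2×36,600×350/12.0582) = 1,457.63  (< 6,880 → use Q = 6,880 at tier-2 price)
TC(tier 1 (EOQ₁), Q≈1,446.8) = £2,506,508.44
TC(tier 2, Q≈6,880.0) = £2,495,176.13
Minimum at tier 2: £2,495,176.13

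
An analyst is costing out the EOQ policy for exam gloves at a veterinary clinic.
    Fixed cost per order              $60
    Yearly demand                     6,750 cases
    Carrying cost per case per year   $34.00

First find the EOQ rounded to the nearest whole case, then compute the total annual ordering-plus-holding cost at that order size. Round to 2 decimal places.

Optimal lot size Q* = (2 × 6,750 × $60 / $34)^½ ≈ 154.35 → Q = 154 cases
Ordering: D/Q × S = 6,750/154 × $60 = $2,629.87
Holding:  Q/2 × H = 154/2 × $34 = $2,618.00
Total = $2,629.87 + $2,618.00 = $5,247.87

$5,247.87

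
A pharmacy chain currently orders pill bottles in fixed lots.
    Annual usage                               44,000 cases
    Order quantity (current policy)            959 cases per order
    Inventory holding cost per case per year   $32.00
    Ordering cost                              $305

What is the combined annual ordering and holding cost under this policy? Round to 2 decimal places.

$29,337.74

Orders/yr = 44,000/959 = 45.881; ordering cost = 45.881 × $305 = $13,993.74
Average inventory = 959/2 = 479.5; holding cost = 479.5 × $32 = $15,344.00
Total = $13,993.74 + $15,344.00 = $29,337.74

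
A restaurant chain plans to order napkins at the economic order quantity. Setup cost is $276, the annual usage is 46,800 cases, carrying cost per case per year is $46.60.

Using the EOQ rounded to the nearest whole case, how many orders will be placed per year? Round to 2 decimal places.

62.82 orders per year

2DS/H = 2·46,800·276/46.6 = 554,369.10
EOQ = √554,369.10 ≈ 744.56 → Q = 745
N = D/Q = 46,800/745 ≈ 62.819 orders/yr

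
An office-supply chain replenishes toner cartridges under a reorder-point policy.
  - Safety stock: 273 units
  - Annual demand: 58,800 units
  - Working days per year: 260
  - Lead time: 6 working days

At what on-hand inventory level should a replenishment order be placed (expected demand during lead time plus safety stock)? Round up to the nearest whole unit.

1,630 units

Daily demand d = 58,800 / 260 = 226.154 units/day
Demand during lead time = 226.154 × 6 = 1,356.92
Reorder point = 1,356.92 + 273 = 1,629.92 → round up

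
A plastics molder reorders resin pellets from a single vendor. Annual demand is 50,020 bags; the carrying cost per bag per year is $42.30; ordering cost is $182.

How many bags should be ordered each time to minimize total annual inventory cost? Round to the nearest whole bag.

EOQ = √(2DS/H) = √(2 × 50,020 × 182 / 42.3)
    = √(430,432.15) ≈ 656.07

656 bags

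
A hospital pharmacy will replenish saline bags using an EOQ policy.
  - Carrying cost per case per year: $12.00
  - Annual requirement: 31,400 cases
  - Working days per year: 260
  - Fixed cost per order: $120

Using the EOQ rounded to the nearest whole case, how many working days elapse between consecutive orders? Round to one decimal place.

6.6 days

EOQ = √(2DS/H) = √(2 × 31,400 × 120 / 12)
    = √(628,000.00) ≈ 792.46 → Q = 792 cases
Cycle time = (working days × Q)/D = (260 × 792) / 31,400 = 6.558 days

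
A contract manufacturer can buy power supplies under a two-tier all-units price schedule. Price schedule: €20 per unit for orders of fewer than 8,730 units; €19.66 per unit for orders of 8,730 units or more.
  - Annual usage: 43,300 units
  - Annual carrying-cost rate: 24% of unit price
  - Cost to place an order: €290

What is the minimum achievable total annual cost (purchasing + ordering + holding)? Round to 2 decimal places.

H₁ = 24%×€20 = €4.8000;  H₂ = 24%×€19.66 = €4.7184
EOQ₁ = √(2×43,300×290/4.8000) = 2,287.37  (< 8,730, feasible at tier 1)
EOQ₂ = √(2×43,300×290/4.7184) = 2,307.07  (< 8,730 → use Q = 8,730 at tier-2 price)
TC(tier 1 (EOQ₁), Q≈2,287.4) = €876,979.40
TC(tier 2, Q≈8,730.0) = €873,312.19
Minimum at tier 2: €873,312.19

€873,312.19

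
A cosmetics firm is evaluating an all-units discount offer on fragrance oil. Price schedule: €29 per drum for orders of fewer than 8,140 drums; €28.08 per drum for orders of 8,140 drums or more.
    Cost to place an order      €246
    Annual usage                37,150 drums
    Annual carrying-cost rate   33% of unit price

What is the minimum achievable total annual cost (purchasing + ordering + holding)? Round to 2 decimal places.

H₁ = 33%×€29 = €9.5700;  H₂ = 33%×€28.08 = €9.2664
EOQ₁ = √(2×37,150×246/9.5700) = 1,381.99  (< 8,140, feasible at tier 1)
EOQ₂ = √(2×37,150×246/9.2664) = 1,404.45  (< 8,140 → use Q = 8,140 at tier-2 price)
TC(tier 1 (EOQ₁), Q≈1,382.0) = €1,090,575.68
TC(tier 2, Q≈8,140.0) = €1,082,008.96
Minimum at tier 2: €1,082,008.96

€1,082,008.96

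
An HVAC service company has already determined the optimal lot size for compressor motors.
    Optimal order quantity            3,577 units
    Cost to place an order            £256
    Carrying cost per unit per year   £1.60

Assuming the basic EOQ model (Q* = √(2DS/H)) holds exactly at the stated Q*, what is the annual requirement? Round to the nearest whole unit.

39,984 units per year

EOQ relation: Q² = 2DS/H, so rearrange for the unknown.
D = Q²H / (2S) = 3,577² × 1.6 / (2 × 256) = 39,984.15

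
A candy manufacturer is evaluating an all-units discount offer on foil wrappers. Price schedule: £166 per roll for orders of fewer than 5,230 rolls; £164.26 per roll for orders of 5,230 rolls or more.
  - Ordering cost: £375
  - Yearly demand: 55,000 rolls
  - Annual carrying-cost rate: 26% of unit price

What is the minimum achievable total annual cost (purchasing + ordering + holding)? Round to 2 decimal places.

£9,149,923.97

H₁ = 26%×£166 = £43.1600;  H₂ = 26%×£164.26 = £42.7076
EOQ₁ = √(2×55,000×375/43.1600) = 977.62  (< 5,230, feasible at tier 1)
EOQ₂ = √(2×55,000×375/42.7076) = 982.79  (< 5,230 → use Q = 5,230 at tier-2 price)
TC(tier 1 (EOQ₁), Q≈977.6) = £9,172,194.19
TC(tier 2, Q≈5,230.0) = £9,149,923.97
Minimum at tier 2: £9,149,923.97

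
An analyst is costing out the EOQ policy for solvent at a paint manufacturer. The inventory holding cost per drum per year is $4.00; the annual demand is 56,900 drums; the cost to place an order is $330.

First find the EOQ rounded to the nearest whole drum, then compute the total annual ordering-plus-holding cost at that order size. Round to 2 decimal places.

2DS/H = 2·56,900·330/4 = 9,388,500.00
EOQ = √9,388,500.00 ≈ 3,064.07 → Q = 3,064 drums
Orders/yr = 56,900/3,064 = 18.570; ordering cost = 18.570 × $330 = $6,128.26
Average inventory = 3,064/2 = 1532; holding cost = 1532 × $4 = $6,128.00
Total = $6,128.26 + $6,128.00 = $12,256.26

$12,256.26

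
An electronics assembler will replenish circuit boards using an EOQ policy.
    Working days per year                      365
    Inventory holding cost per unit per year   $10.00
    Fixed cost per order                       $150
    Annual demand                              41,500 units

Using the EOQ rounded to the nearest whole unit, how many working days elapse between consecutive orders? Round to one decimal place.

9.8 days

Q* = √(2·D·S / H) = √(2·41,500·150 / 10) = √1,245,000.0 ≈ 1,115.80 → Q = 1,116 units
T = Q/D × 365 days = 1,116/41,500 × 365 = 9.815 days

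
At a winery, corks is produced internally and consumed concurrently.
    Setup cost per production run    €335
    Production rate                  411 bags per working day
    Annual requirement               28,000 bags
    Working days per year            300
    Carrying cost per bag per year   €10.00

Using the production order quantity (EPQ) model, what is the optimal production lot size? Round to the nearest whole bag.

1,558 bags

d = 28,000/300 = 93.3333 bags/day;  effective holding cost H(1 − d/p) = 10·(1 − 93.3333/411) = 7.72912
Q* = √(2DS / H_eff) = √(2·28,000·335 / 7.72912) ≈ 1,557.94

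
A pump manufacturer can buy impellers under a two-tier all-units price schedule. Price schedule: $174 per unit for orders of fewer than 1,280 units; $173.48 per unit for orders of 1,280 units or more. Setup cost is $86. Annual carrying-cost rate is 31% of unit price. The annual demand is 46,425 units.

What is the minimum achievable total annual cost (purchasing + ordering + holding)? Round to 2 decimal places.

H₁ = 31%×$174 = $53.9400;  H₂ = 31%×$173.48 = $53.7788
EOQ₁ = √(2×46,425×86/53.9400) = 384.76  (< 1,280, feasible at tier 1)
EOQ₂ = √(2×46,425×86/53.7788) = 385.33  (< 1,280 → use Q = 1,280 at tier-2 price)
TC(tier 1 (EOQ₁), Q≈384.8) = $8,098,703.71
TC(tier 2, Q≈1,280.0) = $8,091,346.61
Minimum at tier 2: $8,091,346.61

$8,091,346.61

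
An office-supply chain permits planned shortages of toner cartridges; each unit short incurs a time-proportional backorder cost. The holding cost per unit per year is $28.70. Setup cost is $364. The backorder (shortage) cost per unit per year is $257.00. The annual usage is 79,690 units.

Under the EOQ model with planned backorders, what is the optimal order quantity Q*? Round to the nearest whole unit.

Q* = √(2DS/H) · √((H + b)/b)
   = √(2 × 79,690 × 364 / 28.7) · √((28.7 + 257) / 257)
   = 1,421.761 × 1.0544 ≈ 1,499.05

1,499 units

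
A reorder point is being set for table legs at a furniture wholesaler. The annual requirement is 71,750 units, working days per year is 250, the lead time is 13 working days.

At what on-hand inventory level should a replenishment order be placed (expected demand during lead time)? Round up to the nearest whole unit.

3,731 units

Daily demand d = 71,750 / 250 = 287.000 units/day
Demand during lead time = 287.000 × 13 = 3,731.00
Reorder point = 3,731.00 → round up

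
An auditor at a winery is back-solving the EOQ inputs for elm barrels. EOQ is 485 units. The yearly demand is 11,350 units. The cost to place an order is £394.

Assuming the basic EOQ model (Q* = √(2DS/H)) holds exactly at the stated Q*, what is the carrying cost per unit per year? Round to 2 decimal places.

£38.02

From Q* = √(2DS/H) ⇒ Q*² = 2DS/H.
H = 2DS / Q² = 2 × 11,350 × 394 / 485² = 38.0223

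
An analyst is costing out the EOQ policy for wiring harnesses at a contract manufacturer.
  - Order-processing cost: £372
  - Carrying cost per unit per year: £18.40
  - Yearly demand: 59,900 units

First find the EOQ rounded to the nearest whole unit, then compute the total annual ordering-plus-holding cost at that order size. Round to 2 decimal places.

£28,635.77

2DS/H = 2·59,900·372/18.4 = 2,422,043.48
EOQ = √2,422,043.48 ≈ 1,556.29 → Q = 1,556 units
Annual ordering cost = (D/Q)·S = (59,900/1,556) × 372 = £14,320.57
Annual holding cost  = (Q/2)·H = (1,556/2) × 18.4 = £14,315.20
Total = £14,320.57 + £14,315.20 = £28,635.77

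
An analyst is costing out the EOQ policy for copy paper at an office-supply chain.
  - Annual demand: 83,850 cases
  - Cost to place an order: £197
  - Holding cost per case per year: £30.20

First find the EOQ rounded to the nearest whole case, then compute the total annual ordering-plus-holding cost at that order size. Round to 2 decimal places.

£31,586.62

2DS/H = 2·83,850·197/30.2 = 1,093,937.09
EOQ = √1,093,937.09 ≈ 1,045.91 → Q = 1,046 cases
Annual ordering cost = (D/Q)·S = (83,850/1,046) × 197 = £15,792.02
Annual holding cost  = (Q/2)·H = (1,046/2) × 30.2 = £15,794.60
Total = £15,792.02 + £15,794.60 = £31,586.62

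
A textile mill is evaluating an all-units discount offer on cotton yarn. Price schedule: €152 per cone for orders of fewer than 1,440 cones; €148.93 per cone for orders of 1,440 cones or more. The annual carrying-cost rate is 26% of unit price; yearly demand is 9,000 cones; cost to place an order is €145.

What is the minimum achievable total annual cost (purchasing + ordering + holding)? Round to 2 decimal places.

H₁ = 26%×€152 = €39.5200;  H₂ = 26%×€148.93 = €38.7218
EOQ₁ = √(2×9,000×145/39.5200) = 256.99  (< 1,440, feasible at tier 1)
EOQ₂ = √(2×9,000×145/38.7218) = 259.62  (< 1,440 → use Q = 1,440 at tier-2 price)
TC(tier 1 (EOQ₁), Q≈257.0) = €1,378,156.14
TC(tier 2, Q≈1,440.0) = €1,369,155.95
Minimum at tier 2: €1,369,155.95

€1,369,155.95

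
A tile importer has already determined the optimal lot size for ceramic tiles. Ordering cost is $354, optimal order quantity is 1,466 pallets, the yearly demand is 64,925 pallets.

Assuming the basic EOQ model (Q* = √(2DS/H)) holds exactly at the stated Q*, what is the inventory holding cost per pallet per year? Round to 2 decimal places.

$21.39

From Q* = √(2DS/H) ⇒ Q*² = 2DS/H.
H = 2DS / Q² = 2 × 64,925 × 354 / 1,466² = 21.3883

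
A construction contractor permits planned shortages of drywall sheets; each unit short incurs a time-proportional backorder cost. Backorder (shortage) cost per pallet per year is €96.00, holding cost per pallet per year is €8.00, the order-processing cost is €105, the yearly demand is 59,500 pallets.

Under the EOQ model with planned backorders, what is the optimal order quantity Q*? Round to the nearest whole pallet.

1,301 pallets

Basic EOQ = √(2·59,500·105/8) = 1,249.750
Backorder adjustment √((H+b)/b) = √((8+96)/96) = 1.0408
Q* = 1,249.750 × 1.0408 ≈ 1,300.78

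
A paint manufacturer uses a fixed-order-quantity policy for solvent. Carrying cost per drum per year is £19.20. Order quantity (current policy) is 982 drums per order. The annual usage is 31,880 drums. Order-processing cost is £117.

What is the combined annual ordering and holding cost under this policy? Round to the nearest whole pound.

£13,226

Annual ordering cost = (D/Q)·S = (31,880/982) × 117 = £3,798.33
Annual holding cost  = (Q/2)·H = (982/2) × 19.2 = £9,427.20
Total = £3,798.33 + £9,427.20 = £13,225.53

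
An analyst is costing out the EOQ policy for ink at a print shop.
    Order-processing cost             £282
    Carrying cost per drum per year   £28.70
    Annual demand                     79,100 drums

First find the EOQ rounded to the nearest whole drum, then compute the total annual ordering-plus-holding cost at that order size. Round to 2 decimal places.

EOQ = √(2DS/H) = √(2 × 79,100 × 282 / 28.7)
    = √(1,554,439.02) ≈ 1,246.77 → Q = 1,247 drums
Orders/yr = 79,100/1,247 = 63.432; ordering cost = 63.432 × £282 = £17,887.89
Average inventory = 1,247/2 = 623.5; holding cost = 623.5 × £28.7 = £17,894.45
Total = £17,887.89 + £17,894.45 = £35,782.34

£35,782.34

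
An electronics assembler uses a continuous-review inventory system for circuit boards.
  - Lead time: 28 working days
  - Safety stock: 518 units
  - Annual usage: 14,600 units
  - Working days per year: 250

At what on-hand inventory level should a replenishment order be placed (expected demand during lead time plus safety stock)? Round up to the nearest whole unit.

2,154 units

Daily demand d = 14,600 / 250 = 58.400 units/day
Demand during lead time = 58.400 × 28 = 1,635.20
Reorder point = 1,635.20 + 518 = 2,153.20 → round up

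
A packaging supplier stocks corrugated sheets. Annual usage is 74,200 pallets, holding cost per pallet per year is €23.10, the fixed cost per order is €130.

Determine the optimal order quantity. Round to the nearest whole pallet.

2DS/H = 2·74,200·130/23.1 = 835,151.52
EOQ = √835,151.52 ≈ 913.87

914 pallets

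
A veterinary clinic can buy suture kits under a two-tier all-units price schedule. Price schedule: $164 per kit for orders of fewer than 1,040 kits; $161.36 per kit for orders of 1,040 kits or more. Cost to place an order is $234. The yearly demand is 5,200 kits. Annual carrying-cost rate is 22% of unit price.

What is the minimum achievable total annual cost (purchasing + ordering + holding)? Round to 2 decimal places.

$858,701.58

H₁ = 22%×$164 = $36.0800;  H₂ = 22%×$161.36 = $35.4992
EOQ₁ = √(2×5,200×234/36.0800) = 259.71  (< 1,040, feasible at tier 1)
EOQ₂ = √(2×5,200×234/35.4992) = 261.83  (< 1,040 → use Q = 1,040 at tier-2 price)
TC(tier 1 (EOQ₁), Q≈259.7) = $862,170.39
TC(tier 2, Q≈1,040.0) = $858,701.58
Minimum at tier 2: $858,701.58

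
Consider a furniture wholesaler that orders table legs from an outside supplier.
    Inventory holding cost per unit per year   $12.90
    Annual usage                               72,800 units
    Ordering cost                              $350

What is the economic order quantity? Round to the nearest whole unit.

1,988 units

EOQ = √(2DS/H) = √(2 × 72,800 × 350 / 12.9)
    = √(3,950,387.60) ≈ 1,987.56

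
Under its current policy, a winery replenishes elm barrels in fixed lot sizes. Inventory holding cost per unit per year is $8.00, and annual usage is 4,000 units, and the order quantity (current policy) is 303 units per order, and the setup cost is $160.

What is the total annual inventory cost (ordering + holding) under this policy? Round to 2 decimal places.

$3,324.21

Annual ordering cost = (D/Q)·S = (4,000/303) × 160 = $2,112.21
Annual holding cost  = (Q/2)·H = (303/2) × 8 = $1,212.00
Total = $2,112.21 + $1,212.00 = $3,324.21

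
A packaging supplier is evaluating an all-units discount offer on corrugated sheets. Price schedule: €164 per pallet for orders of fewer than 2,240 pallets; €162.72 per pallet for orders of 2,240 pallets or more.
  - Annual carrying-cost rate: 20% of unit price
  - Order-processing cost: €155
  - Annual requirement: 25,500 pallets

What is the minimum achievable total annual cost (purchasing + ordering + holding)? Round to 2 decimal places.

€4,187,573.79

H₁ = 20%×€164 = €32.8000;  H₂ = 20%×€162.72 = €32.5440
EOQ₁ = √(2×25,500×155/32.8000) = 490.92  (< 2,240, feasible at tier 1)
EOQ₂ = √(2×25,500×155/32.5440) = 492.85  (< 2,240 → use Q = 2,240 at tier-2 price)
TC(tier 1 (EOQ₁), Q≈490.9) = €4,198,102.30
TC(tier 2, Q≈2,240.0) = €4,187,573.79
Minimum at tier 2: €4,187,573.79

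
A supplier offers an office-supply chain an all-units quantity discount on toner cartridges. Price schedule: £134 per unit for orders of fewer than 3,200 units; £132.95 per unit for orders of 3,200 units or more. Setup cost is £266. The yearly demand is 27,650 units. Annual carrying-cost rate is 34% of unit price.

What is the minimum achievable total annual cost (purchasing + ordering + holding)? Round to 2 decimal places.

H₁ = 34%×£134 = £45.5600;  H₂ = 34%×£132.95 = £45.2030
EOQ₁ = √(2×27,650×266/45.5600) = 568.21  (< 3,200, feasible at tier 1)
EOQ₂ = √(2×27,650×266/45.2030) = 570.45  (< 3,200 → use Q = 3,200 at tier-2 price)
TC(tier 1 (EOQ₁), Q≈568.2) = £3,730,987.81
TC(tier 2, Q≈3,200.0) = £3,750,690.71
Minimum at tier 1 (EOQ₁): £3,730,987.81

£3,730,987.81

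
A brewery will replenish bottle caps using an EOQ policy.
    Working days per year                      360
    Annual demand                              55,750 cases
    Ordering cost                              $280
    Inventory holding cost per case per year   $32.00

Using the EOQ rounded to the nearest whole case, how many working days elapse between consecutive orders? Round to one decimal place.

EOQ = √(2DS/H) = √(2 × 55,750 × 280 / 32)
    = √(975,625.00) ≈ 987.74 → Q = 988 cases
Days between orders = 360 / (D/Q) = 360 / 56.427 ≈ 6.380

6.4 days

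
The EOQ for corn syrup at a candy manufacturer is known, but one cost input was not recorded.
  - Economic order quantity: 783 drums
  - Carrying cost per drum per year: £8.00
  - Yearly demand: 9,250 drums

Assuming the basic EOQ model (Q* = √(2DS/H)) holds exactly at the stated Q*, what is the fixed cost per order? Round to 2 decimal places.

Since Q* = (2DS/H)^½, squaring gives Q*²·H = 2DS.
S = Q²H / (2D) = 783² × 8 / (2 × 9,250) = 265.1196

£265.12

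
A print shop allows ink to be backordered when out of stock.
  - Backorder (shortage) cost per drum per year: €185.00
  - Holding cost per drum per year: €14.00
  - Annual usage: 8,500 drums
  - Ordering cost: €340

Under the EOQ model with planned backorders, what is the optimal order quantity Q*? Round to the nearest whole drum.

666 drums

Basic EOQ = √(2·8,500·340/14) = 642.540
Backorder adjustment √((H+b)/b) = √((14+185)/185) = 1.0371
Q* = 642.540 × 1.0371 ≈ 666.41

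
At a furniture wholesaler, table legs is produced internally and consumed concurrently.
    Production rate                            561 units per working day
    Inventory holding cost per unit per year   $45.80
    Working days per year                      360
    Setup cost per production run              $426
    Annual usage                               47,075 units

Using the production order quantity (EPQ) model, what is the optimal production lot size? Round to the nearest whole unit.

1,069 units

Daily demand d = 47,075/360 = 130.764; p = 561; 1 − d/p = 0.76691
EPQ = √(2DS / (H(1 − d/p)))
    = √(2 × 47,075 × 426 / (45.8 × 0.76691)) ≈ 1,068.59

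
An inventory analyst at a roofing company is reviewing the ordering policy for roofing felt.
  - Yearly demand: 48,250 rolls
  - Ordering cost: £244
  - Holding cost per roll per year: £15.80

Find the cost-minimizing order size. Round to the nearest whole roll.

Q* = √(2·D·S / H) = √(2·48,250·244 / 15.8) = √1,490,253.2 ≈ 1,220.76

1,221 rolls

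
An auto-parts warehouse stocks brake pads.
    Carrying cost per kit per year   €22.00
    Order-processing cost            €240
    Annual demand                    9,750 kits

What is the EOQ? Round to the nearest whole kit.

2DS/H = 2·9,750·240/22 = 212,727.27
EOQ = √212,727.27 ≈ 461.22

461 kits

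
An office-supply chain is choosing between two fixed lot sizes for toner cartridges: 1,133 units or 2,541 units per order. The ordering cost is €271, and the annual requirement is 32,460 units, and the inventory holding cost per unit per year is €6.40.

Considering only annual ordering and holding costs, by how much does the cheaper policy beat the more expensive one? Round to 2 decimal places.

Annual cost at Q: ordering D·S/Q plus holding Q·H/2.
TC(1,133) = (32,460/1,133)×271 + (1,133/2)×6.4 = €11,389.64
TC(2,541) = (32,460/2,541)×271 + (2,541/2)×6.4 = €11,593.09
Cheaper: Q = 1,133.  Difference = €203.45

€203.45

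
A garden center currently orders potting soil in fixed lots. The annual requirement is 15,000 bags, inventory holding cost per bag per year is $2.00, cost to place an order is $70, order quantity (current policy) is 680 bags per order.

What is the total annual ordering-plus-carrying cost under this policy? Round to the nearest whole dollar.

$2,224

Annual ordering cost = (D/Q)·S = (15,000/680) × 70 = $1,544.12
Annual holding cost  = (Q/2)·H = (680/2) × 2 = $680.00
Total = $1,544.12 + $680.00 = $2,224.12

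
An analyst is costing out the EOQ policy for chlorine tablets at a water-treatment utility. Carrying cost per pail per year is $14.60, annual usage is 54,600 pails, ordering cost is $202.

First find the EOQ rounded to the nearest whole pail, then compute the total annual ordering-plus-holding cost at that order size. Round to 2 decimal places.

$17,945.83

2DS/H = 2·54,600·202/14.6 = 1,510,849.32
EOQ = √1,510,849.32 ≈ 1,229.17 → Q = 1,229 pails
Ordering: D/Q × S = 54,600/1,229 × $202 = $8,974.13
Holding:  Q/2 × H = 1,229/2 × $14.6 = $8,971.70
Total = $8,974.13 + $8,971.70 = $17,945.83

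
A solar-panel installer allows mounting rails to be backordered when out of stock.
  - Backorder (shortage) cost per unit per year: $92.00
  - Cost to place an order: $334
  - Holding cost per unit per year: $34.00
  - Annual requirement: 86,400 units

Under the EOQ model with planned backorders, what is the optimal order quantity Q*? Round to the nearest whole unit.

Basic EOQ = √(2·86,400·334/34) = 1,302.884
Backorder adjustment √((H+b)/b) = √((34+92)/92) = 1.1703
Q* = 1,302.884 × 1.1703 ≈ 1,524.74

1,525 units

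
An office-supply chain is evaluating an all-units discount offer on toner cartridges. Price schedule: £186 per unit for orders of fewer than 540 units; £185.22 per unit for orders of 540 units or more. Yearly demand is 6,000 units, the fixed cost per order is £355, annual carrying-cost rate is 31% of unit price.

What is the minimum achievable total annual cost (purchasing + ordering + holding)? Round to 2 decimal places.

£1,130,767.36

H₁ = 31%×£186 = £57.6600;  H₂ = 31%×£185.22 = £57.4182
EOQ₁ = √(2×6,000×355/57.6600) = 271.81  (< 540, feasible at tier 1)
EOQ₂ = √(2×6,000×355/57.4182) = 272.38  (< 540 → use Q = 540 at tier-2 price)
TC(tier 1 (EOQ₁), Q≈271.8) = £1,131,672.64
TC(tier 2, Q≈540.0) = £1,130,767.36
Minimum at tier 2: £1,130,767.36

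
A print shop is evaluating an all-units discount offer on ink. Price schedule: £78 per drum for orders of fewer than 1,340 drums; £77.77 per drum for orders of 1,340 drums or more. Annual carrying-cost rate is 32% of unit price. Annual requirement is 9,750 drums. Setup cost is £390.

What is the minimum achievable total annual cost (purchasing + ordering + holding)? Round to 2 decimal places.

£774,277.55

H₁ = 32%×£78 = £24.9600;  H₂ = 32%×£77.77 = £24.8864
EOQ₁ = √(2×9,750×390/24.9600) = 551.99  (< 1,340, feasible at tier 1)
EOQ₂ = √(2×9,750×390/24.8864) = 552.80  (< 1,340 → use Q = 1,340 at tier-2 price)
TC(tier 1 (EOQ₁), Q≈552.0) = £774,277.55
TC(tier 2, Q≈1,340.0) = £777,769.07
Minimum at tier 1 (EOQ₁): £774,277.55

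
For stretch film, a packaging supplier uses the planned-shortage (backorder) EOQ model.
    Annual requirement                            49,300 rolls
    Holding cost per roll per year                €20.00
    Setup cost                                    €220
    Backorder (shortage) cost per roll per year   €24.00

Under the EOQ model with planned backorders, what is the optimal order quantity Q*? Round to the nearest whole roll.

1,410 rolls

Basic EOQ = √(2·49,300·220/20) = 1,041.441
Backorder adjustment √((H+b)/b) = √((20+24)/24) = 1.3540
Q* = 1,041.441 × 1.3540 ≈ 1,410.12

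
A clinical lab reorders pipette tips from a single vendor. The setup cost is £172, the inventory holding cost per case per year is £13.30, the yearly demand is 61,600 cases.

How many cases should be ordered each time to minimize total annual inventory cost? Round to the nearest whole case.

1,262 cases

Q* = √(2·D·S / H) = √(2·61,600·172 / 13.3) = √1,593,263.2 ≈ 1,262.25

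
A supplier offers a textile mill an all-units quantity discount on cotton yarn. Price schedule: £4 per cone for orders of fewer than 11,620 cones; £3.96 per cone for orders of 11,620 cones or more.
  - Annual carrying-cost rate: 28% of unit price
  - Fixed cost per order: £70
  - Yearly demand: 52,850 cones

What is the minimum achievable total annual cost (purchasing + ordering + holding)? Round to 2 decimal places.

£214,278.69

H₁ = 28%×£4 = £1.1200;  H₂ = 28%×£3.96 = £1.1088
EOQ₁ = √(2×52,850×70/1.1200) = 2,570.26  (< 11,620, feasible at tier 1)
EOQ₂ = √(2×52,850×70/1.1088) = 2,583.21  (< 11,620 → use Q = 11,620 at tier-2 price)
TC(tier 1 (EOQ₁), Q≈2,570.3) = £214,278.69
TC(tier 2, Q≈11,620.0) = £216,046.50
Minimum at tier 1 (EOQ₁): £214,278.69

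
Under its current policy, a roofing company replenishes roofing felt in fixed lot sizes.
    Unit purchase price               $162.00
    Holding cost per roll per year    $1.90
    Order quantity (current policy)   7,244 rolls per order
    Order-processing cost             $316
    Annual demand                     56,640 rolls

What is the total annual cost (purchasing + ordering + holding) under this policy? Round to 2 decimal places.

Annual ordering cost = (D/Q)·S = (56,640/7,244) × 316 = $2,470.77
Annual holding cost  = (Q/2)·H = (7,244/2) × 1.9 = $6,881.80
Purchase cost = D·C = 56,640 × 162 = $9,175,680.00
Total = $2,470.77 + $6,881.80 + $9,175,680.00 = $9,185,032.57

$9,185,032.57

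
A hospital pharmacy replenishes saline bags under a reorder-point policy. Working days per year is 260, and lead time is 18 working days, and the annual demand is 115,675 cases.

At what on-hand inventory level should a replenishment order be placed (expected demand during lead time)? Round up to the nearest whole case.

8,009 cases

Daily demand d = 115,675 / 260 = 444.904 cases/day
Demand during lead time = 444.904 × 18 = 8,008.27
Reorder point = 8,008.27 → round up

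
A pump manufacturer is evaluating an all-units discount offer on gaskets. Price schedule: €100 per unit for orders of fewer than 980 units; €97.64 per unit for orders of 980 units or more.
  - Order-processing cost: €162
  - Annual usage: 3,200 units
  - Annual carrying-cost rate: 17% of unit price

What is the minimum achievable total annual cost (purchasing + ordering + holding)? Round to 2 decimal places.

€321,110.39

H₁ = 17%×€100 = €17.0000;  H₂ = 17%×€97.64 = €16.5988
EOQ₁ = √(2×3,200×162/17.0000) = 246.96  (< 980, feasible at tier 1)
EOQ₂ = √(2×3,200×162/16.5988) = 249.92  (< 980 → use Q = 980 at tier-2 price)
TC(tier 1 (EOQ₁), Q≈247.0) = €324,198.29
TC(tier 2, Q≈980.0) = €321,110.39
Minimum at tier 2: €321,110.39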